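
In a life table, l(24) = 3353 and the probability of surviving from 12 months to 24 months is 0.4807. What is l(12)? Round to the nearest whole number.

l(12) = l(24) / p = 3353 / 0.4807 = 6975.

6975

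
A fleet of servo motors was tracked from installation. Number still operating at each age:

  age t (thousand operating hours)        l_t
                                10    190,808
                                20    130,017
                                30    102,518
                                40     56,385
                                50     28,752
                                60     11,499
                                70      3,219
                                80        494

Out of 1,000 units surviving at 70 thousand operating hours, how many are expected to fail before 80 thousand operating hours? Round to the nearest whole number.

The relevant probability is 1 − 494/3,219 = 0.846536.
Expected number = 1,000 × 0.846536 = 847.

847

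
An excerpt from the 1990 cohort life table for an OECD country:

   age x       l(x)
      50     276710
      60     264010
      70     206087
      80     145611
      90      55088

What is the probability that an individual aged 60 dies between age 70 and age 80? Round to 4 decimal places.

0.2291

This is the probability of reaching 70 but not 80, conditional on being alive at 60: (l(70) − l(80)) / l(60).
= (206087 − 145611) / 264010 = 60476 / 264010 = 0.229067.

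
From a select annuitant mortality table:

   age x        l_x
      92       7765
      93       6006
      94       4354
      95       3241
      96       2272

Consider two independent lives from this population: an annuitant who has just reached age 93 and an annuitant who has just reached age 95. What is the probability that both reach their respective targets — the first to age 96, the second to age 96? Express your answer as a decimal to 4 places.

0.2652

p₁ = l_96/l_93 = 2272/6006 = 0.378288; p₂ = l_96/l_95 = 2272/3241 = 0.701018.
P(both) = p₁ × p₂ = 0.378288 × 0.701018 = 0.265187.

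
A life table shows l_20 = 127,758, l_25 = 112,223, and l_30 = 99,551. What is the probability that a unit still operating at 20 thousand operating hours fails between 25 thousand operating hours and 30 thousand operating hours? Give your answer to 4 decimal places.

This is the probability of reaching 25 but not 30, conditional on being operational at 20: (l_25 − l_30) / l_20.
= (112,223 − 99,551) / 127,758 = 12,672 / 127,758 = 0.099188.

0.0992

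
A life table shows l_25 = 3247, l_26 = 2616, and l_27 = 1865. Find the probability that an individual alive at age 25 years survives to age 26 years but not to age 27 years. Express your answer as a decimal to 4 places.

This is the probability of reaching 26 but not 27, conditional on being alive at 25: (l_26 − l_27) / l_25.
= (2616 − 1865) / 3247 = 751 / 3247 = 0.231290.

0.2313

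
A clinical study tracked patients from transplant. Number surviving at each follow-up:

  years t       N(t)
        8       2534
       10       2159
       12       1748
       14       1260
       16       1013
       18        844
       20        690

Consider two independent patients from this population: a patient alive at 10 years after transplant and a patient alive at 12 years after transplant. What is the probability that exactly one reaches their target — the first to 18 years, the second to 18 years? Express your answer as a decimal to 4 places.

0.4963

p₁ = N(18)/N(10) = 844/2159 = 0.390922; p₂ = N(18)/N(12) = 844/1748 = 0.482838.
P(exactly one) = p₁(1−p₂) + (1−p₁)p₂ = 0.202170 + 0.294086 = 0.496256.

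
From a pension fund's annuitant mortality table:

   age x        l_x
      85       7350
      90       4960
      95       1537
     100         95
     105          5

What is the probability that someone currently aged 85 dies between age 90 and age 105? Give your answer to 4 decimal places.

0.6741

We want 5|15q85 = (l_90 − l_105)/l_85.
This is the probability of reaching 90 but not 105, conditional on being alive at 85: (l_90 − l_105) / l_85.
= (4960 − 5) / 7350 = 4955 / 7350 = 0.674150.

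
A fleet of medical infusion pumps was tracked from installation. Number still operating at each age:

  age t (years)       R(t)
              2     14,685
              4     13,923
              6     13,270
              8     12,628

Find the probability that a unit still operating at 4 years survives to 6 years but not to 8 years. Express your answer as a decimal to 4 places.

0.0461

This is the probability of reaching 6 but not 8, conditional on being operational at 4: (R(6) − R(8)) / R(4).
= (13,270 − 12,628) / 13,923 = 642 / 13,923 = 0.046111.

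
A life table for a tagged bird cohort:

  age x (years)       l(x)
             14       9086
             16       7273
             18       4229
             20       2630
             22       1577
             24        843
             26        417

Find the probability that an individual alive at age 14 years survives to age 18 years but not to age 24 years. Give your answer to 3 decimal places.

This is the probability of reaching 18 but not 24, conditional on being alive at 14: (l(18) − l(24)) / l(14).
= (4229 − 843) / 9086 = 3386 / 9086 = 0.372661.

0.373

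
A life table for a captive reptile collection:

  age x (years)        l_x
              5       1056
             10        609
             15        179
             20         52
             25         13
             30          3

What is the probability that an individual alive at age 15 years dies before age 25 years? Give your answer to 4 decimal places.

P(die before 25 | alive at 15) = 1 − l_25/l_15 = 1 − 13/179 = (166)/179 = 0.927374.

0.9274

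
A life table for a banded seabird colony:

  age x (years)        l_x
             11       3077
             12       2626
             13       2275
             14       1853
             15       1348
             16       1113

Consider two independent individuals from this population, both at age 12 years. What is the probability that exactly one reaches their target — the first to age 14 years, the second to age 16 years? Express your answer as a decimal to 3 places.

0.531

p₁ = l_14/l_12 = 1853/2626 = 0.705636; p₂ = l_16/l_12 = 1113/2626 = 0.423839.
P(exactly one) = p₁(1−p₂) + (1−p₁)p₂ = 0.406560 + 0.124763 = 0.531323.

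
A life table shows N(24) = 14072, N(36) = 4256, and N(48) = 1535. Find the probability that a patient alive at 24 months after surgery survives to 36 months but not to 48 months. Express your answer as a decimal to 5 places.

This is the probability of reaching 36 but not 48, conditional on being alive at 24: (N(36) − N(48)) / N(24).
= (4256 − 1535) / 14072 = 2721 / 14072 = 0.193363.

0.19336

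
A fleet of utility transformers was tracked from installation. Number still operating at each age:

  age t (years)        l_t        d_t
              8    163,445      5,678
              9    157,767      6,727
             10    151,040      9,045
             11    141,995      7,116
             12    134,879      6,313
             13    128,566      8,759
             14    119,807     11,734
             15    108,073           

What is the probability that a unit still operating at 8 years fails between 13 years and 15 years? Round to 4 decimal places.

0.1254

This is the probability of reaching 13 but not 15, conditional on being operational at 8: (l_13 − l_15) / l_8.
= (128,566 − 108,073) / 163,445 = 20,493 / 163,445 = 0.125382.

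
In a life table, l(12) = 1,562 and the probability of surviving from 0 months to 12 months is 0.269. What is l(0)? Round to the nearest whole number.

l(0) = l(12) / p = 1,562 / 0.269 = 5807.

5807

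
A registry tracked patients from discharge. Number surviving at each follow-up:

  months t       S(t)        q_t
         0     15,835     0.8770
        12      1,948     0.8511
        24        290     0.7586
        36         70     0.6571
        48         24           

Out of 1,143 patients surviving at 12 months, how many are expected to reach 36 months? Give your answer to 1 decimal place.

41.1

The relevant probability is 70/1,948 = 0.035934.
Expected number = 1,143 × 0.035934 = 41.1.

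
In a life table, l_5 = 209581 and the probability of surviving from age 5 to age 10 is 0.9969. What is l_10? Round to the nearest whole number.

l_10 = l_5 × p = 209581 × 0.9969 = 208931.

208931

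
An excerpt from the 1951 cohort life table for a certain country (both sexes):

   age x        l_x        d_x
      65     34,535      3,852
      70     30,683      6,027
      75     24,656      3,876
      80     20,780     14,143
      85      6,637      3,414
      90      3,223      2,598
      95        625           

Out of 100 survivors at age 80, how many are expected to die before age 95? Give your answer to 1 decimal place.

97.0

The relevant probability is 1 − 625/20,780 = 0.969923.
Expected number = 100 × 0.969923 = 97.0.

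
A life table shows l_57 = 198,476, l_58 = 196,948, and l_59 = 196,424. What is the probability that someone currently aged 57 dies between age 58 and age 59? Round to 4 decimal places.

We want 1|1q57 = (l_58 − l_59)/l_57.
This is the probability of reaching 58 but not 59, conditional on being alive at 57: (l_58 − l_59) / l_57.
= (196,948 − 196,424) / 198,476 = 524 / 198,476 = 0.002640.

0.0026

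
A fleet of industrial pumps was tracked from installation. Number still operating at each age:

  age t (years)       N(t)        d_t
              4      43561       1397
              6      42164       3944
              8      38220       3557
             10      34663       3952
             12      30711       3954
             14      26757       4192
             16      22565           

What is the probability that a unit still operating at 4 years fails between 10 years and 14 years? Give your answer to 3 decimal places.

0.181

This is the probability of reaching 10 but not 14, conditional on being operational at 4: (N(10) − N(14)) / N(4).
= (34663 − 26757) / 43561 = 7906 / 43561 = 0.181493.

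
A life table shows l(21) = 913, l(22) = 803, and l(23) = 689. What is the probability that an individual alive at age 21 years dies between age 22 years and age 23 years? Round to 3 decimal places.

This is the probability of reaching 22 but not 23, conditional on being alive at 21: (l(22) − l(23)) / l(21).
= (803 − 689) / 913 = 114 / 913 = 0.124863.

0.125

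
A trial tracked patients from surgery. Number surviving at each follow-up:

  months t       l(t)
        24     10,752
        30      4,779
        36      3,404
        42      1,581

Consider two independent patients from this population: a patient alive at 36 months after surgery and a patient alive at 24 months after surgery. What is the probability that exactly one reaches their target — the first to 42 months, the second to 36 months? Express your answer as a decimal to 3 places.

p₁ = l(42)/l(36) = 1,581/3,404 = 0.464454; p₂ = l(36)/l(24) = 3,404/10,752 = 0.316592.
P(exactly one) = p₁(1−p₂) + (1−p₁)p₂ = 0.317412 + 0.169550 = 0.486961.

0.487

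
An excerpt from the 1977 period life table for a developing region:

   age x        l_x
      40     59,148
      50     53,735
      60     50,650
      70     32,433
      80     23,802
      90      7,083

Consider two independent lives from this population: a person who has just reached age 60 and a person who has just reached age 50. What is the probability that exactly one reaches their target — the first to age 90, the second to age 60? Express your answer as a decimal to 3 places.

p₁ = l_90/l_60 = 7,083/50,650 = 0.139842; p₂ = l_60/l_50 = 50,650/53,735 = 0.942589.
P(exactly one) = p₁(1−p₂) + (1−p₁)p₂ = 0.008028 + 0.810775 = 0.818804.

0.819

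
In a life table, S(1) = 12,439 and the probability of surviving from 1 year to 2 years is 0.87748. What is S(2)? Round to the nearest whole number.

S(2) = S(1) × p = 12,439 × 0.87748 = 10915.

10915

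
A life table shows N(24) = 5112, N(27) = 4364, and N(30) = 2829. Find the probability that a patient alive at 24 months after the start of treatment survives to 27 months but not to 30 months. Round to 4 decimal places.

This is the probability of reaching 27 but not 30, conditional on being alive at 24: (N(27) − N(30)) / N(24).
= (4364 − 2829) / 5112 = 1535 / 5112 = 0.300274.

0.3003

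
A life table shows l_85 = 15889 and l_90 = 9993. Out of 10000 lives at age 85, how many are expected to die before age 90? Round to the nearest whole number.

The relevant probability is 1 − 9993/15889 = 0.371074.
Expected number = 10000 × 0.371074 = 3711.

3711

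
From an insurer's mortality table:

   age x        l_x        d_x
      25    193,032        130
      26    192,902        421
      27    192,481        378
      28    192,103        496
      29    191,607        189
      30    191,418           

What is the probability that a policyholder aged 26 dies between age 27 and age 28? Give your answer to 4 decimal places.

This is the probability of reaching 27 but not 28, conditional on being alive at 26: (l_27 − l_28) / l_26.
= (192,481 − 192,103) / 192,902 = 378 / 192,902 = 0.001960.

0.0020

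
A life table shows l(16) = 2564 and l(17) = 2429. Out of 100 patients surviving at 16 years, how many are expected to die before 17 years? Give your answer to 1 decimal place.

The relevant probability is 1 − 2429/2564 = 0.052652.
Expected number = 100 × 0.052652 = 5.3.

5.3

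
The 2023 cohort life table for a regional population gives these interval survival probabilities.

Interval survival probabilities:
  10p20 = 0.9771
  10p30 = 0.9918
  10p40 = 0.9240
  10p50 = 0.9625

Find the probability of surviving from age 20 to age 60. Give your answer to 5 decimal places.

40p20 = 0.9771 × 0.9918 × 0.9240 × 0.9625.
= 0.861858.

0.86186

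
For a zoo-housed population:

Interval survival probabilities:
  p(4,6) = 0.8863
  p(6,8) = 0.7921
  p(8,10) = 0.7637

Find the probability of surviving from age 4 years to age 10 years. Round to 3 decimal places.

Chaining the interval survival probabilities: 0.8863 × 0.7921 × 0.7637.
= 0.536147.

0.536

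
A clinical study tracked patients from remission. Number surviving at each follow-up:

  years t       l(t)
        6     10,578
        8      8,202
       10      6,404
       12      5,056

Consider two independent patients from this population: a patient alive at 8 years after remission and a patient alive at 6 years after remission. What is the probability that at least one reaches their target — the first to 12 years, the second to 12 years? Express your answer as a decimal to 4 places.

0.7998

p₁ = l(12)/l(8) = 5,056/8,202 = 0.616435; p₂ = l(12)/l(6) = 5,056/10,578 = 0.477973.
P(at least one) = 1 − (1−p₁)(1−p₂) = 1 − 0.383565 × 0.522027 = 0.799769.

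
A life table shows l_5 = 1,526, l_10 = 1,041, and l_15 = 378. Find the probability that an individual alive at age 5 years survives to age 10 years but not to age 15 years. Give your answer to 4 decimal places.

This is the probability of reaching 10 but not 15, conditional on being alive at 5: (l_10 − l_15) / l_5.
= (1,041 − 378) / 1,526 = 663 / 1,526 = 0.434469.

0.4345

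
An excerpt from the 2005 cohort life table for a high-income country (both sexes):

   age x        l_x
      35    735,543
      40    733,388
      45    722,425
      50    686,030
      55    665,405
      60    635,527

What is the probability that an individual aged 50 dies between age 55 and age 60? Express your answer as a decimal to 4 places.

This is the probability of reaching 55 but not 60, conditional on being alive at 50: (l_55 − l_60) / l_50.
= (665,405 − 635,527) / 686,030 = 29,878 / 686,030 = 0.043552.

0.0436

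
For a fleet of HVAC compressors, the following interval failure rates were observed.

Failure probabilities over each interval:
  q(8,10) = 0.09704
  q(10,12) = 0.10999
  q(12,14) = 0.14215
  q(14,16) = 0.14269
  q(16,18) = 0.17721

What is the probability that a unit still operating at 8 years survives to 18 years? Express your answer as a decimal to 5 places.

Survival from 8 to 18 is the product of surviving each interval: (1 − 0.09704) × (1 − 0.10999) × (1 − 0.14215) × (1 − 0.14269) × (1 − 0.17721).
= 0.90296 × 0.89001 × 0.85785 × 0.85731 × 0.82279 = 0.486297.

0.48630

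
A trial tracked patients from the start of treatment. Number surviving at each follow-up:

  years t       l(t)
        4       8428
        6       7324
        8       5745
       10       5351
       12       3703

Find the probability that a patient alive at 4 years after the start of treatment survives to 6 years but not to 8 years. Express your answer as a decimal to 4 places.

0.1874

This is the probability of reaching 6 but not 8, conditional on being alive at 4: (l(6) − l(8)) / l(4).
= (7324 − 5745) / 8428 = 1579 / 8428 = 0.187352.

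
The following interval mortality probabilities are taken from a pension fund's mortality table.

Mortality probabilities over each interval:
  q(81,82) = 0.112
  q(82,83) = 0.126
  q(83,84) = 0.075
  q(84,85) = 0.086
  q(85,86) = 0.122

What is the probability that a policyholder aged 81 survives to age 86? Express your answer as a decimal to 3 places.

Survival from 81 to 86 is the product of surviving each interval: (1 − 0.112) × (1 − 0.126) × (1 − 0.075) × (1 − 0.086) × (1 − 0.122).
= 0.888 × 0.874 × 0.925 × 0.914 × 0.878 = 0.576112.

0.576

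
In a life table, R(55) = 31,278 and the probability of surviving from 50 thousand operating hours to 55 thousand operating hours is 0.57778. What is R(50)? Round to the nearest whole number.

54135

R(50) = R(55) / p = 31,278 / 0.57778 = 54135.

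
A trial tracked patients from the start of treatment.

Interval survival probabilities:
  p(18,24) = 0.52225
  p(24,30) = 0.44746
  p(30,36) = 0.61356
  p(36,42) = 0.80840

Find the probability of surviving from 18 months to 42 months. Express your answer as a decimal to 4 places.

0.1159

Chaining the interval survival probabilities: 0.52225 × 0.44746 × 0.61356 × 0.80840.
= 0.115909.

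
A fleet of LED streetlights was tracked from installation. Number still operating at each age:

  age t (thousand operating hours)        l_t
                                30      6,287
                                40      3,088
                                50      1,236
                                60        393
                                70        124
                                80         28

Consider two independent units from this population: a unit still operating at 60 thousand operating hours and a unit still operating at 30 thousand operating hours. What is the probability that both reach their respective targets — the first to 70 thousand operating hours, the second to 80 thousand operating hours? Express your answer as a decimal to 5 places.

p₁ = l_70/l_60 = 124/393 = 0.315522; p₂ = l_80/l_30 = 28/6,287 = 0.004454.
P(both) = p₁ × p₂ = 0.315522 × 0.004454 = 0.001405.

0.00141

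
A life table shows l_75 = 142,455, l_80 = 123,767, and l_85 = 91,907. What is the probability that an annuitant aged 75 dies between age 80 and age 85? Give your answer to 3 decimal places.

0.224

We want 5|5q75 = (l_80 − l_85)/l_75.
This is the probability of reaching 80 but not 85, conditional on being alive at 75: (l_80 − l_85) / l_75.
= (123,767 − 91,907) / 142,455 = 31,860 / 142,455 = 0.223650.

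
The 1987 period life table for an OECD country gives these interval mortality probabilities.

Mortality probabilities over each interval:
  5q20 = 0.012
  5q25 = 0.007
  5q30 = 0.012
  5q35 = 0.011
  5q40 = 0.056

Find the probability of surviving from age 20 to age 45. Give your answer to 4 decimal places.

0.9050

Survival from 20 to 45 is the product of surviving each interval: (1 − 0.012) × (1 − 0.007) × (1 − 0.012) × (1 − 0.011) × (1 − 0.056).
= 0.988 × 0.993 × 0.988 × 0.989 × 0.944 = 0.904964.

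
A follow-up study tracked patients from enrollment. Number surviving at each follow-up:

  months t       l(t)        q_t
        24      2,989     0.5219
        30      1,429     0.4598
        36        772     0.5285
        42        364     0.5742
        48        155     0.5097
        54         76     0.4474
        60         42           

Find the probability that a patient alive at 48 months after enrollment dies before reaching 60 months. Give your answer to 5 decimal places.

0.72903

P(die before 60 | alive at 48) = 1 − l(60)/l(48) = 1 − 42/155 = (113)/155 = 0.729032.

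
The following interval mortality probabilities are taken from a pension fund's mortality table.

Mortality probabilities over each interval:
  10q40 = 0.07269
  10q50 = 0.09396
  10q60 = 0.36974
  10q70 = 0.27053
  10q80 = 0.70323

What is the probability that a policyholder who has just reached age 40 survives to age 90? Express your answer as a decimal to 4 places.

50p40 = (1 − 0.07269) × (1 − 0.09396) × (1 − 0.36974) × (1 − 0.27053) × (1 − 0.70323).
= 0.92731 × 0.90604 × 0.63026 × 0.72947 × 0.29677 = 0.114636.

0.1146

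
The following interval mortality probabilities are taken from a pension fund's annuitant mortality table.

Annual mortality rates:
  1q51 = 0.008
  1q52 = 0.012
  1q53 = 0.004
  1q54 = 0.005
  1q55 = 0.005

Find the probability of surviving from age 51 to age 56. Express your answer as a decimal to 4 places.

0.9664

Chaining the interval survival probabilities: (1 − 0.008) × (1 − 0.012) × (1 − 0.004) × (1 − 0.005) × (1 − 0.005).
= 0.992 × 0.988 × 0.996 × 0.995 × 0.995 = 0.966438.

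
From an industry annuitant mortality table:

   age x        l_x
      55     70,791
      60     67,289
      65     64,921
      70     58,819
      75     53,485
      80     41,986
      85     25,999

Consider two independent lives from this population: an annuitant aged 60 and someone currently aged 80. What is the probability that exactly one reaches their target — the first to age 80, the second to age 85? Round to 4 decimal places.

0.4704

p₁ = l_80/l_60 = 41,986/67,289 = 0.623965; p₂ = l_85/l_80 = 25,999/41,986 = 0.619230.
P(exactly one) = p₁(1−p₂) + (1−p₁)p₂ = 0.237587 + 0.232852 = 0.470439.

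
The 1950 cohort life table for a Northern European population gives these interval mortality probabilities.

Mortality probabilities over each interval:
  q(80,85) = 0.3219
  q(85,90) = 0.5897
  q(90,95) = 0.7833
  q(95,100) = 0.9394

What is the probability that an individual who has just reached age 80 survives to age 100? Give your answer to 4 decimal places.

Chaining the interval survival probabilities: (1 − 0.3219) × (1 − 0.5897) × (1 − 0.7833) × (1 − 0.9394).
= 0.6781 × 0.4103 × 0.2167 × 0.0606 = 0.003654.

0.0037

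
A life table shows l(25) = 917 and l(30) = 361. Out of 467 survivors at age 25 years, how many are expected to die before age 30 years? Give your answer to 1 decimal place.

The relevant probability is 1 − 361/917 = 0.606325.
Expected number = 467 × 0.606325 = 283.2.

283.2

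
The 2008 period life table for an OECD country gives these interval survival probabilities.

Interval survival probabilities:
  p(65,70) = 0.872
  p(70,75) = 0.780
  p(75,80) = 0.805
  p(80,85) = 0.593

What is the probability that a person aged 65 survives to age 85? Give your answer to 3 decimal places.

0.325

P(survive 65→85) = 0.872 × 0.780 × 0.805 × 0.593.
= 0.324685.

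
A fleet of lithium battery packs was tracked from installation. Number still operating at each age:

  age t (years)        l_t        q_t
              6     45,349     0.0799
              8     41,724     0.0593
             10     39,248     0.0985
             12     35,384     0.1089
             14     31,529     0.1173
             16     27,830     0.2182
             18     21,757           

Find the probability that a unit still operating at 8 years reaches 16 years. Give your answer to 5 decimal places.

0.66700

The conditional survival probability is l_16/l_8 = 27,830/41,724 = 0.667002.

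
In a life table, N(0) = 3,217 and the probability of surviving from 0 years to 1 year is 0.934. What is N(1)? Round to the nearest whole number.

N(1) = N(0) × p = 3,217 × 0.934 = 3005.

3005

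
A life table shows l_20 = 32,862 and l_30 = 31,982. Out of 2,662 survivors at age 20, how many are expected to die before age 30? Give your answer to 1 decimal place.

The relevant probability is 1 − 31,982/32,862 = 0.026779.
Expected number = 2,662 × 0.026779 = 71.3.

71.3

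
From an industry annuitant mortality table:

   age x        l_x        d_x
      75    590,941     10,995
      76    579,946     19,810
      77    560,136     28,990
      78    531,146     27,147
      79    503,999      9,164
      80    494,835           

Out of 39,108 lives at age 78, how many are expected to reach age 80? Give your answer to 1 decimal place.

The relevant probability is 494,835/531,146 = 0.931636.
Expected number = 39,108 × 0.931636 = 36434.4.

36434.4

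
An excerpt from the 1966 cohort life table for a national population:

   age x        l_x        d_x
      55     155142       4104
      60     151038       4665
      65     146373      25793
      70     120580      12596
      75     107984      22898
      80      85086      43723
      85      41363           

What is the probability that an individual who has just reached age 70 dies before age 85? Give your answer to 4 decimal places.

0.6570

P(die before 85 | alive at 70) = 1 − l_85/l_70 = 1 − 41363/120580 = (79217)/120580 = 0.656966.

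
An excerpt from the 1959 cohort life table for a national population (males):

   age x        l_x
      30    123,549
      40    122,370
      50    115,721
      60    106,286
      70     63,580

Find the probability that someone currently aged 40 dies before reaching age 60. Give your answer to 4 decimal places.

P(die before 60 | alive at 40) = 1 − l_60/l_40 = 1 − 106,286/122,370 = (16,084)/122,370 = 0.131437.

0.1314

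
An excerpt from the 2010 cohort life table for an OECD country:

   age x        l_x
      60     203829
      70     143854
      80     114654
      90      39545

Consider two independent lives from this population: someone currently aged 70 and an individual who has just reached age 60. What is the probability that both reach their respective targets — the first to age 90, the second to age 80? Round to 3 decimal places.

0.155

p₁ = l_90/l_70 = 39545/143854 = 0.274897; p₂ = l_80/l_60 = 114654/203829 = 0.562501.
P(both) = p₁ × p₂ = 0.274897 × 0.562501 = 0.154630.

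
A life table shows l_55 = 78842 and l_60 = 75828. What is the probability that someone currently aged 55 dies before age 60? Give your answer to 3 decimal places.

0.038

P(die before 60 | alive at 55) = 1 − l_60/l_55 = 1 − 75828/78842 = (3014)/78842 = 0.038228.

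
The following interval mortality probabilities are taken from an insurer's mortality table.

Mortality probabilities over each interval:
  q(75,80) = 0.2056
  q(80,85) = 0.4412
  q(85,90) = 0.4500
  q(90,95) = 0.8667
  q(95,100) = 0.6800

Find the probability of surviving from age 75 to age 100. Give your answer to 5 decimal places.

0.01041

The overall survival probability is (1 − 0.2056) × (1 − 0.4412) × (1 − 0.4500) × (1 − 0.8667) × (1 − 0.6800).
= 0.7944 × 0.5588 × 0.5500 × 0.1333 × 0.3200 = 0.010415.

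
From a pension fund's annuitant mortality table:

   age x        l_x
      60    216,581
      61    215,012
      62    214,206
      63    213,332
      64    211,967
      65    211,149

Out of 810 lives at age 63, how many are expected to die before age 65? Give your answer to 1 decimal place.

8.3

The relevant probability is 1 − 211,149/213,332 = 0.010233.
Expected number = 810 × 0.010233 = 8.3.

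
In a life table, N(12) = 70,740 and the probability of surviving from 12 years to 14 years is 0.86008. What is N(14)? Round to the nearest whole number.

N(14) = N(12) × p = 70,740 × 0.86008 = 60842.

60842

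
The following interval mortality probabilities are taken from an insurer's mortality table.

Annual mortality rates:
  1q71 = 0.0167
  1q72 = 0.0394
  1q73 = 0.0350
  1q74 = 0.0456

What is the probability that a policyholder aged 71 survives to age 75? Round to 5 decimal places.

Chaining the interval survival probabilities: (1 − 0.0167) × (1 − 0.0394) × (1 − 0.0350) × (1 − 0.0456).
= 0.9833 × 0.9606 × 0.9650 × 0.9544 = 0.869934.

0.86993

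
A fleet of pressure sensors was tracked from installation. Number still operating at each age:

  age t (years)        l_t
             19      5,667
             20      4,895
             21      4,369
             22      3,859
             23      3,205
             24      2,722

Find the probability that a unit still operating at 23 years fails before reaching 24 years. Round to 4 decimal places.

0.1507

P(fail before 24 | operational at 23) = 1 − l_24/l_23 = 1 − 2,722/3,205 = (483)/3,205 = 0.150702.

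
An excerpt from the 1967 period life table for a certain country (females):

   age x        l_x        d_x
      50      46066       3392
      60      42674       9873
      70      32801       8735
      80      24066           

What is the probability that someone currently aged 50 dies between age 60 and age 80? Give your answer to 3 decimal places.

We want 10|20q50 = (l_60 − l_80)/l_50.
This is the probability of reaching 60 but not 80, conditional on being alive at 50: (l_60 − l_80) / l_50.
= (42674 − 24066) / 46066 = 18608 / 46066 = 0.403942.

0.404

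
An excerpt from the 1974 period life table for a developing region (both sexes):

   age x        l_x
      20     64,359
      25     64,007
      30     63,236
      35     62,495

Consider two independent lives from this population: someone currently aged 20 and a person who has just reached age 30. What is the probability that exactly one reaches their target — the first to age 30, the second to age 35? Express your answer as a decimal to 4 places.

p₁ = l_30/l_20 = 63,236/64,359 = 0.982551; p₂ = l_35/l_30 = 62,495/63,236 = 0.988282.
P(exactly one) = p₁(1−p₂) + (1−p₁)p₂ = 0.011514 + 0.017245 = 0.028758.

0.0288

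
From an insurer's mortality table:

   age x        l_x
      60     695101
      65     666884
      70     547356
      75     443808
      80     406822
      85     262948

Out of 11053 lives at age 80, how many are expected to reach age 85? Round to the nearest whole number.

7144

The relevant probability is 262948/406822 = 0.646347.
Expected number = 11053 × 0.646347 = 7144.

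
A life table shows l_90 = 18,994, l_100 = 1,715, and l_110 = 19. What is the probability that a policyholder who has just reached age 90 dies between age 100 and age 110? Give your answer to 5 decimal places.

0.08929

This is the probability of reaching 100 but not 110, conditional on being alive at 90: (l_100 − l_110) / l_90.
= (1,715 − 19) / 18,994 = 1,696 / 18,994 = 0.089291.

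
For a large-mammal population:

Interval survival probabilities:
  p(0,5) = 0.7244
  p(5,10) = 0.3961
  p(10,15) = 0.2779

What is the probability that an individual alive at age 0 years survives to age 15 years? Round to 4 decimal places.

0.0797

Survival from 0 to 15 is the product of surviving each interval: 0.7244 × 0.3961 × 0.2779.
= 0.079739.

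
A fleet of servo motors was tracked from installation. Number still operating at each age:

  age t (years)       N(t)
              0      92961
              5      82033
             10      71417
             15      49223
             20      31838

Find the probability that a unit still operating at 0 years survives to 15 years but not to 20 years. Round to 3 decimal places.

This is the probability of reaching 15 but not 20, conditional on being operational at 0: (N(15) − N(20)) / N(0).
= (49223 − 31838) / 92961 = 17385 / 92961 = 0.187014.

0.187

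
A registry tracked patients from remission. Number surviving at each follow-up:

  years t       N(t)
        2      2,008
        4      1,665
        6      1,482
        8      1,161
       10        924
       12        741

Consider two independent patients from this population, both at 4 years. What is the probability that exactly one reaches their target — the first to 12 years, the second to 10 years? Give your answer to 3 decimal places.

0.506

p₁ = N(12)/N(4) = 741/1,665 = 0.445045; p₂ = N(10)/N(4) = 924/1,665 = 0.554955.
P(exactly one) = p₁(1−p₂) + (1−p₁)p₂ = 0.198065 + 0.307975 = 0.506040.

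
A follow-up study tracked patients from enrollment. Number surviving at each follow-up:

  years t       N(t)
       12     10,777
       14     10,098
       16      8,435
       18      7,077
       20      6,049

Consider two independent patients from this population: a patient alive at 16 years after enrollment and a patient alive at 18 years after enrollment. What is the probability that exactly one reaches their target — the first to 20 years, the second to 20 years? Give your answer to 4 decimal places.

p₁ = N(20)/N(16) = 6,049/8,435 = 0.717131; p₂ = N(20)/N(18) = 6,049/7,077 = 0.854741.
P(exactly one) = p₁(1−p₂) + (1−p₁)p₂ = 0.104170 + 0.241780 = 0.345949.

0.3459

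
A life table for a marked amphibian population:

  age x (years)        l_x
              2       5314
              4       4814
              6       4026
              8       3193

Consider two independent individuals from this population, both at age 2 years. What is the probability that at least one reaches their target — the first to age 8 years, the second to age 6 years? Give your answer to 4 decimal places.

p₁ = l_8/l_2 = 3193/5314 = 0.600866; p₂ = l_6/l_2 = 4026/5314 = 0.757621.
P(at least one) = 1 − (1−p₁)(1−p₂) = 1 − 0.399134 × 0.242379 = 0.903258.

0.9033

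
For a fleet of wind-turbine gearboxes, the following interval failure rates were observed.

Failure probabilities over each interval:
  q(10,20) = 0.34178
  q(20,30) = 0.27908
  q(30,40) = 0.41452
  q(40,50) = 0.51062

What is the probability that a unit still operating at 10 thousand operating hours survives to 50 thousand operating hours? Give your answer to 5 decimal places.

0.13596

P(survive 10→50) = (1 − 0.34178) × (1 − 0.27908) × (1 − 0.41452) × (1 − 0.51062).
= 0.65822 × 0.72092 × 0.58548 × 0.48938 = 0.135962.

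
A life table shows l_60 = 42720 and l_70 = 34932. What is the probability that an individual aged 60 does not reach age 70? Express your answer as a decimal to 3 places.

0.182

P(die before 70 | alive at 60) = 1 − l_70/l_60 = 1 − 34932/42720 = (7788)/42720 = 0.182303.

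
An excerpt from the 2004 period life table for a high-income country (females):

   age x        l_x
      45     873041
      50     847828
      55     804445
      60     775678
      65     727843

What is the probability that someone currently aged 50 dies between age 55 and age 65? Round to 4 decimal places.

0.0904

We want 5|10q50 = (l_55 − l_65)/l_50.
This is the probability of reaching 55 but not 65, conditional on being alive at 50: (l_55 − l_65) / l_50.
= (804445 − 727843) / 847828 = 76602 / 847828 = 0.090351.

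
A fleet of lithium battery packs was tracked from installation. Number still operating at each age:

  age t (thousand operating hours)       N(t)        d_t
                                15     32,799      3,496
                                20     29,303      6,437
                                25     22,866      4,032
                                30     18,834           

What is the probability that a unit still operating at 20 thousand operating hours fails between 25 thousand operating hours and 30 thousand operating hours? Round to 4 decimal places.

This is the probability of reaching 25 but not 30, conditional on being operational at 20: (N(25) − N(30)) / N(20).
= (22,866 − 18,834) / 29,303 = 4,032 / 29,303 = 0.137597.

0.1376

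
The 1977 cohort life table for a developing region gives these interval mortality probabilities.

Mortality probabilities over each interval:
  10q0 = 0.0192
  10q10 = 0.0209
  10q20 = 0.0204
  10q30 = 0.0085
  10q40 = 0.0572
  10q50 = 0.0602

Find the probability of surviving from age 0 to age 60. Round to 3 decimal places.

0.826

Chaining the interval survival probabilities: (1 − 0.0192) × (1 − 0.0209) × (1 − 0.0204) × (1 − 0.0085) × (1 − 0.0572) × (1 − 0.0602).
= 0.9808 × 0.9791 × 0.9796 × 0.9915 × 0.9428 × 0.9398 = 0.826426.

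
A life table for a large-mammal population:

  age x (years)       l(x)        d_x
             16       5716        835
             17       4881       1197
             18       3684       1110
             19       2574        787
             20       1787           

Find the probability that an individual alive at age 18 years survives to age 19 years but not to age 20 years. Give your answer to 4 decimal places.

0.2136

This is the probability of reaching 19 but not 20, conditional on being alive at 18: (l(19) − l(20)) / l(18).
= (2574 − 1787) / 3684 = 787 / 3684 = 0.213626.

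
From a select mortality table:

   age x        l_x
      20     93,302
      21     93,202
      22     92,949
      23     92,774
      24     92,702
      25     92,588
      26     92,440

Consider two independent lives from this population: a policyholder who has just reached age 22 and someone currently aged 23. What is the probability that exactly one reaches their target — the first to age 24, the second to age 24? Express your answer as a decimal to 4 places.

0.0034

p₁ = l_24/l_22 = 92,702/92,949 = 0.997343; p₂ = l_24/l_23 = 92,702/92,774 = 0.999224.
P(exactly one) = p₁(1−p₂) + (1−p₁)p₂ = 0.000774 + 0.002655 = 0.003429.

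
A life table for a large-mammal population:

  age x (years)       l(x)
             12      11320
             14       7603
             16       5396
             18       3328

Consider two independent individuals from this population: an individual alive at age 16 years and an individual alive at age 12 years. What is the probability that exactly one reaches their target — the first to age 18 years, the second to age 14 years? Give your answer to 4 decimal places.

0.4599

p₁ = l(18)/l(16) = 3328/5396 = 0.616753; p₂ = l(14)/l(12) = 7603/11320 = 0.671643.
P(exactly one) = p₁(1−p₂) + (1−p₁)p₂ = 0.202515 + 0.257405 = 0.459920.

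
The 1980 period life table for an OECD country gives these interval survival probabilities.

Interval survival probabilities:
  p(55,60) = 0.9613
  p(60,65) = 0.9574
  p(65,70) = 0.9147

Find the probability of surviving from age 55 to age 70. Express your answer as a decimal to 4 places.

0.8418

Chaining the interval survival probabilities: 0.9613 × 0.9574 × 0.9147.
= 0.841843.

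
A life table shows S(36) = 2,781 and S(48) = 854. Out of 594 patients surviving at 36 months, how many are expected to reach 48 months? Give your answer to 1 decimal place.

The relevant probability is 854/2,781 = 0.307084.
Expected number = 594 × 0.307084 = 182.4.

182.4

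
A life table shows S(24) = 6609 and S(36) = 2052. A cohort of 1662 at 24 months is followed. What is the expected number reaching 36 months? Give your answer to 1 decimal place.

The relevant probability is 2052/6609 = 0.310486.
Expected number = 1662 × 0.310486 = 516.0.

516.0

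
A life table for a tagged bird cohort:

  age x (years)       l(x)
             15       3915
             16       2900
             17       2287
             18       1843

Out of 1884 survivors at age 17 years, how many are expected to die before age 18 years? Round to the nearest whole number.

366

The relevant probability is 1 − 1843/2287 = 0.194141.
Expected number = 1884 × 0.194141 = 366.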